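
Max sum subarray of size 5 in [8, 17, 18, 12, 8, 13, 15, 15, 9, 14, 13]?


[0:5]: 63
[1:6]: 68
[2:7]: 66
[3:8]: 63
[4:9]: 60
[5:10]: 66
[6:11]: 66

Max: 68 at [1:6]


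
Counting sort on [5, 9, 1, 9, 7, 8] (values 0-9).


Input: [5, 9, 1, 9, 7, 8]
Counts: [0, 1, 0, 0, 0, 1, 0, 1, 1, 2]

Sorted: [1, 5, 7, 8, 9, 9]


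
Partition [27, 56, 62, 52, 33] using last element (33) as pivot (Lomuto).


Pivot: 33
  27 <= 33: advance i (no swap)
Place pivot at 1: [27, 33, 62, 52, 56]

Partitioned: [27, 33, 62, 52, 56]


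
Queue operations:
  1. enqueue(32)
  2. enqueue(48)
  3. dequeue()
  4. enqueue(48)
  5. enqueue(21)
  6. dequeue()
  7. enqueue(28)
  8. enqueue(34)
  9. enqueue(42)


enqueue(32) -> [32]
enqueue(48) -> [32, 48]
dequeue()->32, [48]
enqueue(48) -> [48, 48]
enqueue(21) -> [48, 48, 21]
dequeue()->48, [48, 21]
enqueue(28) -> [48, 21, 28]
enqueue(34) -> [48, 21, 28, 34]
enqueue(42) -> [48, 21, 28, 34, 42]

Final queue: [48, 21, 28, 34, 42]


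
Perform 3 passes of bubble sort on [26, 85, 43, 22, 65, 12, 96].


Initial: [26, 85, 43, 22, 65, 12, 96]
Pass 1: [26, 43, 22, 65, 12, 85, 96] (4 swaps)
Pass 2: [26, 22, 43, 12, 65, 85, 96] (2 swaps)
Pass 3: [22, 26, 12, 43, 65, 85, 96] (2 swaps)

After 3 passes: [22, 26, 12, 43, 65, 85, 96]


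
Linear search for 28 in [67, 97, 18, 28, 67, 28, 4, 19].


i=0: 67!=28
i=1: 97!=28
i=2: 18!=28
i=3: 28==28 found!

Found at 3, 4 comps


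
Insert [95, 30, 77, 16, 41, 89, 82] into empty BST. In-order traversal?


Insert 95: root
Insert 30: L from 95
Insert 77: L from 95 -> R from 30
Insert 16: L from 95 -> L from 30
Insert 41: L from 95 -> R from 30 -> L from 77
Insert 89: L from 95 -> R from 30 -> R from 77
Insert 82: L from 95 -> R from 30 -> R from 77 -> L from 89

In-order: [16, 30, 41, 77, 82, 89, 95]


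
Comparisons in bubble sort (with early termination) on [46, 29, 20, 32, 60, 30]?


Algorithm: bubble sort (with early termination)
Input: [46, 29, 20, 32, 60, 30]
Sorted: [20, 29, 30, 32, 46, 60]

14


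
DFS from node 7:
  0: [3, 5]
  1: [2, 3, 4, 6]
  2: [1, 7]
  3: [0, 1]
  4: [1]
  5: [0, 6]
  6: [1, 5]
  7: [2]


Visit 7, push [2]
Visit 2, push [1]
Visit 1, push [6, 4, 3]
Visit 3, push [0]
Visit 0, push [5]
Visit 5, push [6]
Visit 6, push []
Visit 4, push []

DFS order: [7, 2, 1, 3, 0, 5, 6, 4]


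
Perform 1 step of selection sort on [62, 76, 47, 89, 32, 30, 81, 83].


Initial: [62, 76, 47, 89, 32, 30, 81, 83]
Step 1: min=30 at 5
  Swap: [30, 76, 47, 89, 32, 62, 81, 83]

After 1 step: [30, 76, 47, 89, 32, 62, 81, 83]


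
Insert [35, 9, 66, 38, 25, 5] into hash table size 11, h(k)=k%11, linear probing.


Insert 35: h=2 -> slot 2
Insert 9: h=9 -> slot 9
Insert 66: h=0 -> slot 0
Insert 38: h=5 -> slot 5
Insert 25: h=3 -> slot 3
Insert 5: h=5, 1 probes -> slot 6

Table: [66, None, 35, 25, None, 38, 5, None, None, 9, None]


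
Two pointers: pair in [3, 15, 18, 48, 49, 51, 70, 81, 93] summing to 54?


lo=0(3)+hi=8(93)=96
lo=0(3)+hi=7(81)=84
lo=0(3)+hi=6(70)=73
lo=0(3)+hi=5(51)=54

Yes: 3+51=54


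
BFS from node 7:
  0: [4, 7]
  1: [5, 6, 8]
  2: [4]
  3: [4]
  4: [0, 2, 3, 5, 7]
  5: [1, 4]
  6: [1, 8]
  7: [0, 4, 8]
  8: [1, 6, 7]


Visit 7, enqueue [0, 4, 8]
Visit 0, enqueue []
Visit 4, enqueue [2, 3, 5]
Visit 8, enqueue [1, 6]
Visit 2, enqueue []
Visit 3, enqueue []
Visit 5, enqueue []
Visit 1, enqueue []
Visit 6, enqueue []

BFS order: [7, 0, 4, 8, 2, 3, 5, 1, 6]


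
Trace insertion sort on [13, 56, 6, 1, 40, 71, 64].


Initial: [13, 56, 6, 1, 40, 71, 64]
Insert 56: [13, 56, 6, 1, 40, 71, 64]
Insert 6: [6, 13, 56, 1, 40, 71, 64]
Insert 1: [1, 6, 13, 56, 40, 71, 64]
Insert 40: [1, 6, 13, 40, 56, 71, 64]
Insert 71: [1, 6, 13, 40, 56, 71, 64]
Insert 64: [1, 6, 13, 40, 56, 64, 71]

Sorted: [1, 6, 13, 40, 56, 64, 71]


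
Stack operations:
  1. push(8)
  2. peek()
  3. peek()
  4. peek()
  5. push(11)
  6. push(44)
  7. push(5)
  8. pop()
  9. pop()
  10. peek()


push(8) -> [8]
peek()->8
peek()->8
peek()->8
push(11) -> [8, 11]
push(44) -> [8, 11, 44]
push(5) -> [8, 11, 44, 5]
pop()->5, [8, 11, 44]
pop()->44, [8, 11]
peek()->11

Final stack: [8, 11]


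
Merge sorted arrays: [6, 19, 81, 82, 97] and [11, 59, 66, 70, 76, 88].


Take 6 from A
Take 11 from B
Take 19 from A
Take 59 from B
Take 66 from B
Take 70 from B
Take 76 from B
Take 81 from A
Take 82 from A
Take 88 from B

Merged: [6, 11, 19, 59, 66, 70, 76, 81, 82, 88, 97]


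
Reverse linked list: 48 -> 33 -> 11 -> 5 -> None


Step 1: curr=48, set curr.next=prev(None) | reversed so far: 48
Step 2: curr=33, set curr.next=prev(48) | reversed so far: 33 -> 48
Step 3: curr=11, set curr.next=prev(33) | reversed so far: 11 -> 33 -> 48
Step 4: curr=5, set curr.next=prev(11) | reversed so far: 5 -> 11 -> 33 -> 48

5 -> 11 -> 33 -> 48 -> None


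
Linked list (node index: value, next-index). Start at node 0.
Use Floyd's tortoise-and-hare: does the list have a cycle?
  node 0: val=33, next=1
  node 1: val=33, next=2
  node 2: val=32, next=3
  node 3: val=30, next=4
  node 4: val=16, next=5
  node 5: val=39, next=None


Floyd's tortoise (slow, +1) and hare (fast, +2):
  init: slow=0, fast=0
  step 1: slow=1, fast=2
  step 2: slow=2, fast=4
  step 3: fast 4->5->None, no cycle

Cycle: no


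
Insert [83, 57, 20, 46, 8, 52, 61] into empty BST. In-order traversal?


Insert 83: root
Insert 57: L from 83
Insert 20: L from 83 -> L from 57
Insert 46: L from 83 -> L from 57 -> R from 20
Insert 8: L from 83 -> L from 57 -> L from 20
Insert 52: L from 83 -> L from 57 -> R from 20 -> R from 46
Insert 61: L from 83 -> R from 57

In-order: [8, 20, 46, 52, 57, 61, 83]


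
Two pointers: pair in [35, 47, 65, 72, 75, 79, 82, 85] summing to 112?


lo=0(35)+hi=7(85)=120
lo=0(35)+hi=6(82)=117
lo=0(35)+hi=5(79)=114
lo=0(35)+hi=4(75)=110
lo=1(47)+hi=4(75)=122
lo=1(47)+hi=3(72)=119
lo=1(47)+hi=2(65)=112

Yes: 47+65=112


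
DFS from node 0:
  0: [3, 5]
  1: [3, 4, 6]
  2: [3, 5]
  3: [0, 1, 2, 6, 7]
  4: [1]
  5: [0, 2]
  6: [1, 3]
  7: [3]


Visit 0, push [5, 3]
Visit 3, push [7, 6, 2, 1]
Visit 1, push [6, 4]
Visit 4, push []
Visit 6, push []
Visit 2, push [5]
Visit 5, push []
Visit 7, push []

DFS order: [0, 3, 1, 4, 6, 2, 5, 7]


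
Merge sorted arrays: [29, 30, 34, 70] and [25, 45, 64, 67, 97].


Take 25 from B
Take 29 from A
Take 30 from A
Take 34 from A
Take 45 from B
Take 64 from B
Take 67 from B
Take 70 from A

Merged: [25, 29, 30, 34, 45, 64, 67, 70, 97]


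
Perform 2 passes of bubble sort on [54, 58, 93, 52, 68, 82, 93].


Initial: [54, 58, 93, 52, 68, 82, 93]
Pass 1: [54, 58, 52, 68, 82, 93, 93] (3 swaps)
Pass 2: [54, 52, 58, 68, 82, 93, 93] (1 swaps)

After 2 passes: [54, 52, 58, 68, 82, 93, 93]


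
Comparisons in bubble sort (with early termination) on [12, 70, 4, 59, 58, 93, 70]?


Algorithm: bubble sort (with early termination)
Input: [12, 70, 4, 59, 58, 93, 70]
Sorted: [4, 12, 58, 59, 70, 70, 93]

15


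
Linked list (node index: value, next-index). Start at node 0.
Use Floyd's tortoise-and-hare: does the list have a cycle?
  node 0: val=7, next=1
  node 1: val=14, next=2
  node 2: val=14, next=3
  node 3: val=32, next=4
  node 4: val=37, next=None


Floyd's tortoise (slow, +1) and hare (fast, +2):
  init: slow=0, fast=0
  step 1: slow=1, fast=2
  step 2: slow=2, fast=4
  step 3: fast -> None, no cycle

Cycle: no


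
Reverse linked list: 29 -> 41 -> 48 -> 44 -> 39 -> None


Step 1: curr=29, set curr.next=prev(None) | reversed so far: 29
Step 2: curr=41, set curr.next=prev(29) | reversed so far: 41 -> 29
Step 3: curr=48, set curr.next=prev(41) | reversed so far: 48 -> 41 -> 29
Step 4: curr=44, set curr.next=prev(48) | reversed so far: 44 -> 48 -> 41 -> 29
Step 5: curr=39, set curr.next=prev(44) | reversed so far: 39 -> 44 -> 48 -> 41 -> 29

39 -> 44 -> 48 -> 41 -> 29 -> None


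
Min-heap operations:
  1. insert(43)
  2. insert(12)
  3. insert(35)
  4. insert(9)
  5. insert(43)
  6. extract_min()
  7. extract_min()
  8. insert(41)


insert(43) -> [43]
insert(12) -> [12, 43]
insert(35) -> [12, 43, 35]
insert(9) -> [9, 12, 35, 43]
insert(43) -> [9, 12, 35, 43, 43]
extract_min()->9, [12, 43, 35, 43]
extract_min()->12, [35, 43, 43]
insert(41) -> [35, 41, 43, 43]

Final heap: [35, 41, 43, 43]


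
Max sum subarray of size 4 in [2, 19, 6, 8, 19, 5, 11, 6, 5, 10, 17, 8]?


[0:4]: 35
[1:5]: 52
[2:6]: 38
[3:7]: 43
[4:8]: 41
[5:9]: 27
[6:10]: 32
[7:11]: 38
[8:12]: 40

Max: 52 at [1:5]


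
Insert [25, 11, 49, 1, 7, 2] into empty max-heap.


Insert 25: [25]
Insert 11: [25, 11]
Insert 49: [49, 11, 25]
Insert 1: [49, 11, 25, 1]
Insert 7: [49, 11, 25, 1, 7]
Insert 2: [49, 11, 25, 1, 7, 2]

Final heap: [49, 11, 25, 1, 7, 2]


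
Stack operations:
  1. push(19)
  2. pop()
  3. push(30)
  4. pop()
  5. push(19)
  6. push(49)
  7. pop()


push(19) -> [19]
pop()->19, []
push(30) -> [30]
pop()->30, []
push(19) -> [19]
push(49) -> [19, 49]
pop()->49, [19]

Final stack: [19]


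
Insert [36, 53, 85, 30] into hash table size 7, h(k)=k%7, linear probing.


Insert 36: h=1 -> slot 1
Insert 53: h=4 -> slot 4
Insert 85: h=1, 1 probes -> slot 2
Insert 30: h=2, 1 probes -> slot 3

Table: [None, 36, 85, 30, 53, None, None]


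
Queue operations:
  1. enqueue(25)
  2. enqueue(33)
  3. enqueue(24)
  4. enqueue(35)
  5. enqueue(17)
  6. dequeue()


enqueue(25) -> [25]
enqueue(33) -> [25, 33]
enqueue(24) -> [25, 33, 24]
enqueue(35) -> [25, 33, 24, 35]
enqueue(17) -> [25, 33, 24, 35, 17]
dequeue()->25, [33, 24, 35, 17]

Final queue: [33, 24, 35, 17]


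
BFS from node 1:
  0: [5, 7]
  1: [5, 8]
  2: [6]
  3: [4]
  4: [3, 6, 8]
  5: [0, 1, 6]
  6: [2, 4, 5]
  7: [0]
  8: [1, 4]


Visit 1, enqueue [5, 8]
Visit 5, enqueue [0, 6]
Visit 8, enqueue [4]
Visit 0, enqueue [7]
Visit 6, enqueue [2]
Visit 4, enqueue [3]
Visit 7, enqueue []
Visit 2, enqueue []
Visit 3, enqueue []

BFS order: [1, 5, 8, 0, 6, 4, 7, 2, 3]


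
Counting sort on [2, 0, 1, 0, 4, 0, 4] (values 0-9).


Input: [2, 0, 1, 0, 4, 0, 4]
Counts: [3, 1, 1, 0, 2, 0, 0, 0, 0, 0]

Sorted: [0, 0, 0, 1, 2, 4, 4]


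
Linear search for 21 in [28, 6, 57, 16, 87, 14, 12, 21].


i=0: 28!=21
i=1: 6!=21
i=2: 57!=21
i=3: 16!=21
i=4: 87!=21
i=5: 14!=21
i=6: 12!=21
i=7: 21==21 found!

Found at 7, 8 comps


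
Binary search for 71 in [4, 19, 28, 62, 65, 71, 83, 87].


Step 1: lo=0, hi=7, mid=3, val=62
Step 2: lo=4, hi=7, mid=5, val=71

Found at index 5


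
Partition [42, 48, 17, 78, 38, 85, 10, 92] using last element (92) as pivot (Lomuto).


Pivot: 92
  42 <= 92: advance i (no swap)
  48 <= 92: advance i (no swap)
  17 <= 92: advance i (no swap)
  78 <= 92: advance i (no swap)
  38 <= 92: advance i (no swap)
  85 <= 92: advance i (no swap)
  10 <= 92: advance i (no swap)
Place pivot at 7: [42, 48, 17, 78, 38, 85, 10, 92]

Partitioned: [42, 48, 17, 78, 38, 85, 10, 92]


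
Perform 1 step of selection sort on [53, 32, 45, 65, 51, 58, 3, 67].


Initial: [53, 32, 45, 65, 51, 58, 3, 67]
Step 1: min=3 at 6
  Swap: [3, 32, 45, 65, 51, 58, 53, 67]

After 1 step: [3, 32, 45, 65, 51, 58, 53, 67]


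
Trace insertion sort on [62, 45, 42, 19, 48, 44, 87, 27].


Initial: [62, 45, 42, 19, 48, 44, 87, 27]
Insert 45: [45, 62, 42, 19, 48, 44, 87, 27]
Insert 42: [42, 45, 62, 19, 48, 44, 87, 27]
Insert 19: [19, 42, 45, 62, 48, 44, 87, 27]
Insert 48: [19, 42, 45, 48, 62, 44, 87, 27]
Insert 44: [19, 42, 44, 45, 48, 62, 87, 27]
Insert 87: [19, 42, 44, 45, 48, 62, 87, 27]
Insert 27: [19, 27, 42, 44, 45, 48, 62, 87]

Sorted: [19, 27, 42, 44, 45, 48, 62, 87]


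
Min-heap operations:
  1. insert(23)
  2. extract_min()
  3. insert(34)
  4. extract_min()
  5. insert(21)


insert(23) -> [23]
extract_min()->23, []
insert(34) -> [34]
extract_min()->34, []
insert(21) -> [21]

Final heap: [21]


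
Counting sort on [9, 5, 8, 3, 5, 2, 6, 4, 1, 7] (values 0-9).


Input: [9, 5, 8, 3, 5, 2, 6, 4, 1, 7]
Counts: [0, 1, 1, 1, 1, 2, 1, 1, 1, 1]

Sorted: [1, 2, 3, 4, 5, 5, 6, 7, 8, 9]


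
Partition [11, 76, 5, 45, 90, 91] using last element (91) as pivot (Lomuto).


Pivot: 91
  11 <= 91: advance i (no swap)
  76 <= 91: advance i (no swap)
  5 <= 91: advance i (no swap)
  45 <= 91: advance i (no swap)
  90 <= 91: advance i (no swap)
Place pivot at 5: [11, 76, 5, 45, 90, 91]

Partitioned: [11, 76, 5, 45, 90, 91]


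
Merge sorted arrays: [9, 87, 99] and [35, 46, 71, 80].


Take 9 from A
Take 35 from B
Take 46 from B
Take 71 from B
Take 80 from B

Merged: [9, 35, 46, 71, 80, 87, 99]


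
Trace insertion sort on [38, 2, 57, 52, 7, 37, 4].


Initial: [38, 2, 57, 52, 7, 37, 4]
Insert 2: [2, 38, 57, 52, 7, 37, 4]
Insert 57: [2, 38, 57, 52, 7, 37, 4]
Insert 52: [2, 38, 52, 57, 7, 37, 4]
Insert 7: [2, 7, 38, 52, 57, 37, 4]
Insert 37: [2, 7, 37, 38, 52, 57, 4]
Insert 4: [2, 4, 7, 37, 38, 52, 57]

Sorted: [2, 4, 7, 37, 38, 52, 57]


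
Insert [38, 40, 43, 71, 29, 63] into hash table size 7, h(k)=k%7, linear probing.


Insert 38: h=3 -> slot 3
Insert 40: h=5 -> slot 5
Insert 43: h=1 -> slot 1
Insert 71: h=1, 1 probes -> slot 2
Insert 29: h=1, 3 probes -> slot 4
Insert 63: h=0 -> slot 0

Table: [63, 43, 71, 38, 29, 40, None]


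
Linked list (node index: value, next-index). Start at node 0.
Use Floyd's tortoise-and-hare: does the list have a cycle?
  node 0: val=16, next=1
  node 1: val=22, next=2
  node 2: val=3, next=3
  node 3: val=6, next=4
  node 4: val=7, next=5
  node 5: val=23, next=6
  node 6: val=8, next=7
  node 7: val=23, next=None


Floyd's tortoise (slow, +1) and hare (fast, +2):
  init: slow=0, fast=0
  step 1: slow=1, fast=2
  step 2: slow=2, fast=4
  step 3: slow=3, fast=6
  step 4: fast 6->7->None, no cycle

Cycle: no


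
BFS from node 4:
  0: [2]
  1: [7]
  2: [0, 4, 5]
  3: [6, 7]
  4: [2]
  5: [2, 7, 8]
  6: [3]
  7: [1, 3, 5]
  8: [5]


Visit 4, enqueue [2]
Visit 2, enqueue [0, 5]
Visit 0, enqueue []
Visit 5, enqueue [7, 8]
Visit 7, enqueue [1, 3]
Visit 8, enqueue []
Visit 1, enqueue []
Visit 3, enqueue [6]
Visit 6, enqueue []

BFS order: [4, 2, 0, 5, 7, 8, 1, 3, 6]


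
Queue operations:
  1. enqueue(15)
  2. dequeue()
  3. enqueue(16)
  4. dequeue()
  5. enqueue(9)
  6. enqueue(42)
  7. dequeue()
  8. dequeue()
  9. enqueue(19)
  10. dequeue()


enqueue(15) -> [15]
dequeue()->15, []
enqueue(16) -> [16]
dequeue()->16, []
enqueue(9) -> [9]
enqueue(42) -> [9, 42]
dequeue()->9, [42]
dequeue()->42, []
enqueue(19) -> [19]
dequeue()->19, []

Final queue: []


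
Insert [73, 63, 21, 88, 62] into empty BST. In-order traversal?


Insert 73: root
Insert 63: L from 73
Insert 21: L from 73 -> L from 63
Insert 88: R from 73
Insert 62: L from 73 -> L from 63 -> R from 21

In-order: [21, 62, 63, 73, 88]


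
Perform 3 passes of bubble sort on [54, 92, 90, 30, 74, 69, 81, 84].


Initial: [54, 92, 90, 30, 74, 69, 81, 84]
Pass 1: [54, 90, 30, 74, 69, 81, 84, 92] (6 swaps)
Pass 2: [54, 30, 74, 69, 81, 84, 90, 92] (5 swaps)
Pass 3: [30, 54, 69, 74, 81, 84, 90, 92] (2 swaps)

After 3 passes: [30, 54, 69, 74, 81, 84, 90, 92]


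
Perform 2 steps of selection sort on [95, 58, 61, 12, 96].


Initial: [95, 58, 61, 12, 96]
Step 1: min=12 at 3
  Swap: [12, 58, 61, 95, 96]
Step 2: min=58 at 1
  Swap: [12, 58, 61, 95, 96]

After 2 steps: [12, 58, 61, 95, 96]


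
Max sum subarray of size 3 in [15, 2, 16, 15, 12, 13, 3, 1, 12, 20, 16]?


[0:3]: 33
[1:4]: 33
[2:5]: 43
[3:6]: 40
[4:7]: 28
[5:8]: 17
[6:9]: 16
[7:10]: 33
[8:11]: 48

Max: 48 at [8:11]


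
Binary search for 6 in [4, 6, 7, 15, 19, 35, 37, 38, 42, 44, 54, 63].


Step 1: lo=0, hi=11, mid=5, val=35
Step 2: lo=0, hi=4, mid=2, val=7
Step 3: lo=0, hi=1, mid=0, val=4
Step 4: lo=1, hi=1, mid=1, val=6

Found at index 1


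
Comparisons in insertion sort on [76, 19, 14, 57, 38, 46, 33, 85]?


Algorithm: insertion sort
Input: [76, 19, 14, 57, 38, 46, 33, 85]
Sorted: [14, 19, 33, 38, 46, 57, 76, 85]

17


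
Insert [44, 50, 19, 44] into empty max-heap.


Insert 44: [44]
Insert 50: [50, 44]
Insert 19: [50, 44, 19]
Insert 44: [50, 44, 19, 44]

Final heap: [50, 44, 19, 44]


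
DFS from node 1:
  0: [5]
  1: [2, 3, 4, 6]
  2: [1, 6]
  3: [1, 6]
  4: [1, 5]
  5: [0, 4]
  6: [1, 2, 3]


Visit 1, push [6, 4, 3, 2]
Visit 2, push [6]
Visit 6, push [3]
Visit 3, push []
Visit 4, push [5]
Visit 5, push [0]
Visit 0, push []

DFS order: [1, 2, 6, 3, 4, 5, 0]


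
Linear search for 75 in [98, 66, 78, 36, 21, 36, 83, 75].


i=0: 98!=75
i=1: 66!=75
i=2: 78!=75
i=3: 36!=75
i=4: 21!=75
i=5: 36!=75
i=6: 83!=75
i=7: 75==75 found!

Found at 7, 8 comps


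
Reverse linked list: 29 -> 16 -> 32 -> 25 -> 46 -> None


Step 1: curr=29, set curr.next=prev(None) | reversed so far: 29
Step 2: curr=16, set curr.next=prev(29) | reversed so far: 16 -> 29
Step 3: curr=32, set curr.next=prev(16) | reversed so far: 32 -> 16 -> 29
Step 4: curr=25, set curr.next=prev(32) | reversed so far: 25 -> 32 -> 16 -> 29
Step 5: curr=46, set curr.next=prev(25) | reversed so far: 46 -> 25 -> 32 -> 16 -> 29

46 -> 25 -> 32 -> 16 -> 29 -> None


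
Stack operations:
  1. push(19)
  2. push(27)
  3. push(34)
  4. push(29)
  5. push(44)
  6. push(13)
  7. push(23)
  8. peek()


push(19) -> [19]
push(27) -> [19, 27]
push(34) -> [19, 27, 34]
push(29) -> [19, 27, 34, 29]
push(44) -> [19, 27, 34, 29, 44]
push(13) -> [19, 27, 34, 29, 44, 13]
push(23) -> [19, 27, 34, 29, 44, 13, 23]
peek()->23

Final stack: [19, 27, 34, 29, 44, 13, 23]


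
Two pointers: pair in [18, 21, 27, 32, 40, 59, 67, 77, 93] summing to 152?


lo=0(18)+hi=8(93)=111
lo=1(21)+hi=8(93)=114
lo=2(27)+hi=8(93)=120
lo=3(32)+hi=8(93)=125
lo=4(40)+hi=8(93)=133
lo=5(59)+hi=8(93)=152

Yes: 59+93=152


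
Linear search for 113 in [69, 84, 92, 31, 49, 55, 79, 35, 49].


i=0: 69!=113
i=1: 84!=113
i=2: 92!=113
i=3: 31!=113
i=4: 49!=113
i=5: 55!=113
i=6: 79!=113
i=7: 35!=113
i=8: 49!=113

Not found, 9 comps


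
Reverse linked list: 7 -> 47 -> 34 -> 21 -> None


Step 1: curr=7, set curr.next=prev(None) | reversed so far: 7
Step 2: curr=47, set curr.next=prev(7) | reversed so far: 47 -> 7
Step 3: curr=34, set curr.next=prev(47) | reversed so far: 34 -> 47 -> 7
Step 4: curr=21, set curr.next=prev(34) | reversed so far: 21 -> 34 -> 47 -> 7

21 -> 34 -> 47 -> 7 -> None


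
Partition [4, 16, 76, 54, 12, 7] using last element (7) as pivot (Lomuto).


Pivot: 7
  4 <= 7: advance i (no swap)
Place pivot at 1: [4, 7, 76, 54, 12, 16]

Partitioned: [4, 7, 76, 54, 12, 16]


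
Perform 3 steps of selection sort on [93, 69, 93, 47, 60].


Initial: [93, 69, 93, 47, 60]
Step 1: min=47 at 3
  Swap: [47, 69, 93, 93, 60]
Step 2: min=60 at 4
  Swap: [47, 60, 93, 93, 69]
Step 3: min=69 at 4
  Swap: [47, 60, 69, 93, 93]

After 3 steps: [47, 60, 69, 93, 93]


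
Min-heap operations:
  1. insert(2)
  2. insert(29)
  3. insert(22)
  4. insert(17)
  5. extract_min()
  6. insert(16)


insert(2) -> [2]
insert(29) -> [2, 29]
insert(22) -> [2, 29, 22]
insert(17) -> [2, 17, 22, 29]
extract_min()->2, [17, 29, 22]
insert(16) -> [16, 17, 22, 29]

Final heap: [16, 17, 22, 29]


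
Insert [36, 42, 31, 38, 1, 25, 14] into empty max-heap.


Insert 36: [36]
Insert 42: [42, 36]
Insert 31: [42, 36, 31]
Insert 38: [42, 38, 31, 36]
Insert 1: [42, 38, 31, 36, 1]
Insert 25: [42, 38, 31, 36, 1, 25]
Insert 14: [42, 38, 31, 36, 1, 25, 14]

Final heap: [42, 38, 31, 36, 1, 25, 14]


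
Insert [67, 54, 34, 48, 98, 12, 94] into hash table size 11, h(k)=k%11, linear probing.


Insert 67: h=1 -> slot 1
Insert 54: h=10 -> slot 10
Insert 34: h=1, 1 probes -> slot 2
Insert 48: h=4 -> slot 4
Insert 98: h=10, 1 probes -> slot 0
Insert 12: h=1, 2 probes -> slot 3
Insert 94: h=6 -> slot 6

Table: [98, 67, 34, 12, 48, None, 94, None, None, None, 54]


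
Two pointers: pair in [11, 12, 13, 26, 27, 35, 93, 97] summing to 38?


lo=0(11)+hi=7(97)=108
lo=0(11)+hi=6(93)=104
lo=0(11)+hi=5(35)=46
lo=0(11)+hi=4(27)=38

Yes: 11+27=38


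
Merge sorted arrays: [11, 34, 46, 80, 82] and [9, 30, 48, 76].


Take 9 from B
Take 11 from A
Take 30 from B
Take 34 from A
Take 46 from A
Take 48 from B
Take 76 from B

Merged: [9, 11, 30, 34, 46, 48, 76, 80, 82]


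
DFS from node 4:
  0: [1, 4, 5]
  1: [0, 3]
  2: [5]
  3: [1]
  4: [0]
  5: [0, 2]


Visit 4, push [0]
Visit 0, push [5, 1]
Visit 1, push [3]
Visit 3, push []
Visit 5, push [2]
Visit 2, push []

DFS order: [4, 0, 1, 3, 5, 2]


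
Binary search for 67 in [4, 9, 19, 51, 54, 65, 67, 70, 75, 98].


Step 1: lo=0, hi=9, mid=4, val=54
Step 2: lo=5, hi=9, mid=7, val=70
Step 3: lo=5, hi=6, mid=5, val=65
Step 4: lo=6, hi=6, mid=6, val=67

Found at index 6


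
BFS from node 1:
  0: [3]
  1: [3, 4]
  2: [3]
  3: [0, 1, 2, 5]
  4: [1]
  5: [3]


Visit 1, enqueue [3, 4]
Visit 3, enqueue [0, 2, 5]
Visit 4, enqueue []
Visit 0, enqueue []
Visit 2, enqueue []
Visit 5, enqueue []

BFS order: [1, 3, 4, 0, 2, 5]


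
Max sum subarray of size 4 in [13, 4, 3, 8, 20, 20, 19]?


[0:4]: 28
[1:5]: 35
[2:6]: 51
[3:7]: 67

Max: 67 at [3:7]


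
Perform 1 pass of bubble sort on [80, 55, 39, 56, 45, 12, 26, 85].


Initial: [80, 55, 39, 56, 45, 12, 26, 85]
Pass 1: [55, 39, 56, 45, 12, 26, 80, 85] (6 swaps)

After 1 pass: [55, 39, 56, 45, 12, 26, 80, 85]


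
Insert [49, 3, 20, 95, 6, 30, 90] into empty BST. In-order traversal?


Insert 49: root
Insert 3: L from 49
Insert 20: L from 49 -> R from 3
Insert 95: R from 49
Insert 6: L from 49 -> R from 3 -> L from 20
Insert 30: L from 49 -> R from 3 -> R from 20
Insert 90: R from 49 -> L from 95

In-order: [3, 6, 20, 30, 49, 90, 95]


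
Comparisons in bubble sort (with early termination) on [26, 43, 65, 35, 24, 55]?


Algorithm: bubble sort (with early termination)
Input: [26, 43, 65, 35, 24, 55]
Sorted: [24, 26, 35, 43, 55, 65]

15


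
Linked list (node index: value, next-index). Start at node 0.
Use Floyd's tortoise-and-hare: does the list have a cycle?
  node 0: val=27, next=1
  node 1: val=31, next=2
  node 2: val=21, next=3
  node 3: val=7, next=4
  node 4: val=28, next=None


Floyd's tortoise (slow, +1) and hare (fast, +2):
  init: slow=0, fast=0
  step 1: slow=1, fast=2
  step 2: slow=2, fast=4
  step 3: fast -> None, no cycle

Cycle: no


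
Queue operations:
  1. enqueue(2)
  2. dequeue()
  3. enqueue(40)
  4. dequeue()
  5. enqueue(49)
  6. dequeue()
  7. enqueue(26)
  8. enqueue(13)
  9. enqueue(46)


enqueue(2) -> [2]
dequeue()->2, []
enqueue(40) -> [40]
dequeue()->40, []
enqueue(49) -> [49]
dequeue()->49, []
enqueue(26) -> [26]
enqueue(13) -> [26, 13]
enqueue(46) -> [26, 13, 46]

Final queue: [26, 13, 46]


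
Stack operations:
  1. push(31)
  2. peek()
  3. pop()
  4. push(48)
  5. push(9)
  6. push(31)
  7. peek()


push(31) -> [31]
peek()->31
pop()->31, []
push(48) -> [48]
push(9) -> [48, 9]
push(31) -> [48, 9, 31]
peek()->31

Final stack: [48, 9, 31]


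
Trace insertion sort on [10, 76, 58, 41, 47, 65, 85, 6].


Initial: [10, 76, 58, 41, 47, 65, 85, 6]
Insert 76: [10, 76, 58, 41, 47, 65, 85, 6]
Insert 58: [10, 58, 76, 41, 47, 65, 85, 6]
Insert 41: [10, 41, 58, 76, 47, 65, 85, 6]
Insert 47: [10, 41, 47, 58, 76, 65, 85, 6]
Insert 65: [10, 41, 47, 58, 65, 76, 85, 6]
Insert 85: [10, 41, 47, 58, 65, 76, 85, 6]
Insert 6: [6, 10, 41, 47, 58, 65, 76, 85]

Sorted: [6, 10, 41, 47, 58, 65, 76, 85]


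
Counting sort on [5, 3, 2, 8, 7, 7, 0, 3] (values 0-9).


Input: [5, 3, 2, 8, 7, 7, 0, 3]
Counts: [1, 0, 1, 2, 0, 1, 0, 2, 1, 0]

Sorted: [0, 2, 3, 3, 5, 7, 7, 8]


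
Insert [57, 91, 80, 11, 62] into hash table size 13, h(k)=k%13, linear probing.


Insert 57: h=5 -> slot 5
Insert 91: h=0 -> slot 0
Insert 80: h=2 -> slot 2
Insert 11: h=11 -> slot 11
Insert 62: h=10 -> slot 10

Table: [91, None, 80, None, None, 57, None, None, None, None, 62, 11, None]


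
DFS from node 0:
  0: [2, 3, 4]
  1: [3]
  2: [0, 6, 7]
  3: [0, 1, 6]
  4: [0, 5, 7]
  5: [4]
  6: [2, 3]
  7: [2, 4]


Visit 0, push [4, 3, 2]
Visit 2, push [7, 6]
Visit 6, push [3]
Visit 3, push [1]
Visit 1, push []
Visit 7, push [4]
Visit 4, push [5]
Visit 5, push []

DFS order: [0, 2, 6, 3, 1, 7, 4, 5]


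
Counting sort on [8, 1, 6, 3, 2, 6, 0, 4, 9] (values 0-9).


Input: [8, 1, 6, 3, 2, 6, 0, 4, 9]
Counts: [1, 1, 1, 1, 1, 0, 2, 0, 1, 1]

Sorted: [0, 1, 2, 3, 4, 6, 6, 8, 9]


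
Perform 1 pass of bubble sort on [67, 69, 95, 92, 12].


Initial: [67, 69, 95, 92, 12]
Pass 1: [67, 69, 92, 12, 95] (2 swaps)

After 1 pass: [67, 69, 92, 12, 95]


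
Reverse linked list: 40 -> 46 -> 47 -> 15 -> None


Step 1: curr=40, set curr.next=prev(None) | reversed so far: 40
Step 2: curr=46, set curr.next=prev(40) | reversed so far: 46 -> 40
Step 3: curr=47, set curr.next=prev(46) | reversed so far: 47 -> 46 -> 40
Step 4: curr=15, set curr.next=prev(47) | reversed so far: 15 -> 47 -> 46 -> 40

15 -> 47 -> 46 -> 40 -> None


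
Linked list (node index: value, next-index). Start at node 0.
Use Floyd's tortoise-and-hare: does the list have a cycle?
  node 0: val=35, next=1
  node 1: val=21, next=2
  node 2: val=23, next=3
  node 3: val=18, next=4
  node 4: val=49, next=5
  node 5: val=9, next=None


Floyd's tortoise (slow, +1) and hare (fast, +2):
  init: slow=0, fast=0
  step 1: slow=1, fast=2
  step 2: slow=2, fast=4
  step 3: fast 4->5->None, no cycle

Cycle: no


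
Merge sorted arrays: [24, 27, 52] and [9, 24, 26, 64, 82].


Take 9 from B
Take 24 from A
Take 24 from B
Take 26 from B
Take 27 from A
Take 52 from A

Merged: [9, 24, 24, 26, 27, 52, 64, 82]


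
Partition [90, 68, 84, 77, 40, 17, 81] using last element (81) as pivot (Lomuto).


Pivot: 81
  68 <= 81: swap -> [68, 90, 84, 77, 40, 17, 81]
  77 <= 81: swap -> [68, 77, 84, 90, 40, 17, 81]
  40 <= 81: swap -> [68, 77, 40, 90, 84, 17, 81]
  17 <= 81: swap -> [68, 77, 40, 17, 84, 90, 81]
Place pivot at 4: [68, 77, 40, 17, 81, 90, 84]

Partitioned: [68, 77, 40, 17, 81, 90, 84]


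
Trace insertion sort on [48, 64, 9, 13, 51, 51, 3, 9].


Initial: [48, 64, 9, 13, 51, 51, 3, 9]
Insert 64: [48, 64, 9, 13, 51, 51, 3, 9]
Insert 9: [9, 48, 64, 13, 51, 51, 3, 9]
Insert 13: [9, 13, 48, 64, 51, 51, 3, 9]
Insert 51: [9, 13, 48, 51, 64, 51, 3, 9]
Insert 51: [9, 13, 48, 51, 51, 64, 3, 9]
Insert 3: [3, 9, 13, 48, 51, 51, 64, 9]
Insert 9: [3, 9, 9, 13, 48, 51, 51, 64]

Sorted: [3, 9, 9, 13, 48, 51, 51, 64]


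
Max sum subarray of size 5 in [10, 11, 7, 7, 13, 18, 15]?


[0:5]: 48
[1:6]: 56
[2:7]: 60

Max: 60 at [2:7]


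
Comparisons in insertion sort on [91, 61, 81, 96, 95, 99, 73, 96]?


Algorithm: insertion sort
Input: [91, 61, 81, 96, 95, 99, 73, 96]
Sorted: [61, 73, 81, 91, 95, 96, 96, 99]

15


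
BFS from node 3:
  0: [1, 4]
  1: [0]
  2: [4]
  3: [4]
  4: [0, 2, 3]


Visit 3, enqueue [4]
Visit 4, enqueue [0, 2]
Visit 0, enqueue [1]
Visit 2, enqueue []
Visit 1, enqueue []

BFS order: [3, 4, 0, 2, 1]


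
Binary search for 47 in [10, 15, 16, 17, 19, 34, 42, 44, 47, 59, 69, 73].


Step 1: lo=0, hi=11, mid=5, val=34
Step 2: lo=6, hi=11, mid=8, val=47

Found at index 8


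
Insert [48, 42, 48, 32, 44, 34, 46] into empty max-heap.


Insert 48: [48]
Insert 42: [48, 42]
Insert 48: [48, 42, 48]
Insert 32: [48, 42, 48, 32]
Insert 44: [48, 44, 48, 32, 42]
Insert 34: [48, 44, 48, 32, 42, 34]
Insert 46: [48, 44, 48, 32, 42, 34, 46]

Final heap: [48, 44, 48, 32, 42, 34, 46]


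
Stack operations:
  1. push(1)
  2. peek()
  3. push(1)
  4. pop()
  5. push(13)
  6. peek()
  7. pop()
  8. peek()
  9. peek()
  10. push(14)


push(1) -> [1]
peek()->1
push(1) -> [1, 1]
pop()->1, [1]
push(13) -> [1, 13]
peek()->13
pop()->13, [1]
peek()->1
peek()->1
push(14) -> [1, 14]

Final stack: [1, 14]


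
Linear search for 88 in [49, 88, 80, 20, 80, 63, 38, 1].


i=0: 49!=88
i=1: 88==88 found!

Found at 1, 2 comps


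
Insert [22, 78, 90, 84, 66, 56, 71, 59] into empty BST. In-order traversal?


Insert 22: root
Insert 78: R from 22
Insert 90: R from 22 -> R from 78
Insert 84: R from 22 -> R from 78 -> L from 90
Insert 66: R from 22 -> L from 78
Insert 56: R from 22 -> L from 78 -> L from 66
Insert 71: R from 22 -> L from 78 -> R from 66
Insert 59: R from 22 -> L from 78 -> L from 66 -> R from 56

In-order: [22, 56, 59, 66, 71, 78, 84, 90]


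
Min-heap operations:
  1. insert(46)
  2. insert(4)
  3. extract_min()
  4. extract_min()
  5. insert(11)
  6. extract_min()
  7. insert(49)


insert(46) -> [46]
insert(4) -> [4, 46]
extract_min()->4, [46]
extract_min()->46, []
insert(11) -> [11]
extract_min()->11, []
insert(49) -> [49]

Final heap: [49]


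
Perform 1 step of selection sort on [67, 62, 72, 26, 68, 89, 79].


Initial: [67, 62, 72, 26, 68, 89, 79]
Step 1: min=26 at 3
  Swap: [26, 62, 72, 67, 68, 89, 79]

After 1 step: [26, 62, 72, 67, 68, 89, 79]


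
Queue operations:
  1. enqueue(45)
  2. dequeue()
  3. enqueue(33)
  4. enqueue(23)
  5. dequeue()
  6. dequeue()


enqueue(45) -> [45]
dequeue()->45, []
enqueue(33) -> [33]
enqueue(23) -> [33, 23]
dequeue()->33, [23]
dequeue()->23, []

Final queue: []


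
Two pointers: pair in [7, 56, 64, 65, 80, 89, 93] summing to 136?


lo=0(7)+hi=6(93)=100
lo=1(56)+hi=6(93)=149
lo=1(56)+hi=5(89)=145
lo=1(56)+hi=4(80)=136

Yes: 56+80=136


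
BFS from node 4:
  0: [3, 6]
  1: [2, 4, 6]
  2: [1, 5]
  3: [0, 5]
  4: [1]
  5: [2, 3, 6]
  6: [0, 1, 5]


Visit 4, enqueue [1]
Visit 1, enqueue [2, 6]
Visit 2, enqueue [5]
Visit 6, enqueue [0]
Visit 5, enqueue [3]
Visit 0, enqueue []
Visit 3, enqueue []

BFS order: [4, 1, 2, 6, 5, 0, 3]


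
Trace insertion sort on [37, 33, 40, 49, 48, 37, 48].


Initial: [37, 33, 40, 49, 48, 37, 48]
Insert 33: [33, 37, 40, 49, 48, 37, 48]
Insert 40: [33, 37, 40, 49, 48, 37, 48]
Insert 49: [33, 37, 40, 49, 48, 37, 48]
Insert 48: [33, 37, 40, 48, 49, 37, 48]
Insert 37: [33, 37, 37, 40, 48, 49, 48]
Insert 48: [33, 37, 37, 40, 48, 48, 49]

Sorted: [33, 37, 37, 40, 48, 48, 49]


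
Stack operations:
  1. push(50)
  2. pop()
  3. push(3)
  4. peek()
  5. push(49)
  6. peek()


push(50) -> [50]
pop()->50, []
push(3) -> [3]
peek()->3
push(49) -> [3, 49]
peek()->49

Final stack: [3, 49]


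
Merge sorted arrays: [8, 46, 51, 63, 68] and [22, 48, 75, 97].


Take 8 from A
Take 22 from B
Take 46 from A
Take 48 from B
Take 51 from A
Take 63 from A
Take 68 from A

Merged: [8, 22, 46, 48, 51, 63, 68, 75, 97]


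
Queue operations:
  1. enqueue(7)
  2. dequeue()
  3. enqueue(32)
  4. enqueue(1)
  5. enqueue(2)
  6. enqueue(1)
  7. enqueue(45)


enqueue(7) -> [7]
dequeue()->7, []
enqueue(32) -> [32]
enqueue(1) -> [32, 1]
enqueue(2) -> [32, 1, 2]
enqueue(1) -> [32, 1, 2, 1]
enqueue(45) -> [32, 1, 2, 1, 45]

Final queue: [32, 1, 2, 1, 45]


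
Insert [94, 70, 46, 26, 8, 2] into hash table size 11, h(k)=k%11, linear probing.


Insert 94: h=6 -> slot 6
Insert 70: h=4 -> slot 4
Insert 46: h=2 -> slot 2
Insert 26: h=4, 1 probes -> slot 5
Insert 8: h=8 -> slot 8
Insert 2: h=2, 1 probes -> slot 3

Table: [None, None, 46, 2, 70, 26, 94, None, 8, None, None]


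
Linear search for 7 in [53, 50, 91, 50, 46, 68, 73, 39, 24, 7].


i=0: 53!=7
i=1: 50!=7
i=2: 91!=7
i=3: 50!=7
i=4: 46!=7
i=5: 68!=7
i=6: 73!=7
i=7: 39!=7
i=8: 24!=7
i=9: 7==7 found!

Found at 9, 10 comps


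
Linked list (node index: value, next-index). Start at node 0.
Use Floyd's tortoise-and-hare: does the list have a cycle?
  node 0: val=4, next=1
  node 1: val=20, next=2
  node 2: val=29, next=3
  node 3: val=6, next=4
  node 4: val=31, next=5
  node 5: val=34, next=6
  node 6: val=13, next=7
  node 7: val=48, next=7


Floyd's tortoise (slow, +1) and hare (fast, +2):
  init: slow=0, fast=0
  step 1: slow=1, fast=2
  step 2: slow=2, fast=4
  step 3: slow=3, fast=6
  step 4: slow=4, fast=7
  step 5: slow=5, fast=7
  step 6: slow=6, fast=7
  step 7: slow=7, fast=7
  slow == fast at node 7: cycle detected

Cycle: yes


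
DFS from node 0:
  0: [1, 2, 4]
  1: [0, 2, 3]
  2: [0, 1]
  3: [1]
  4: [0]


Visit 0, push [4, 2, 1]
Visit 1, push [3, 2]
Visit 2, push []
Visit 3, push []
Visit 4, push []

DFS order: [0, 1, 2, 3, 4]


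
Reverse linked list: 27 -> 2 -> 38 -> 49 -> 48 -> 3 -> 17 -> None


Step 1: curr=27, set curr.next=prev(None) | reversed so far: 27
Step 2: curr=2, set curr.next=prev(27) | reversed so far: 2 -> 27
Step 3: curr=38, set curr.next=prev(2) | reversed so far: 38 -> 2 -> 27
Step 4: curr=49, set curr.next=prev(38) | reversed so far: 49 -> 38 -> 2 -> 27
Step 5: curr=48, set curr.next=prev(49) | reversed so far: 48 -> 49 -> 38 -> 2 -> 27
Step 6: curr=3, set curr.next=prev(48) | reversed so far: 3 -> 48 -> 49 -> 38 -> 2 -> 27
Step 7: curr=17, set curr.next=prev(3) | reversed so far: 17 -> 3 -> 48 -> 49 -> 38 -> 2 -> 27

17 -> 3 -> 48 -> 49 -> 38 -> 2 -> 27 -> None


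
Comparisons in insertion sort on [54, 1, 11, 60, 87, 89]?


Algorithm: insertion sort
Input: [54, 1, 11, 60, 87, 89]
Sorted: [1, 11, 54, 60, 87, 89]

6


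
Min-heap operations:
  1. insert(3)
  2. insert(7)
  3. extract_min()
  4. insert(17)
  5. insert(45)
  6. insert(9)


insert(3) -> [3]
insert(7) -> [3, 7]
extract_min()->3, [7]
insert(17) -> [7, 17]
insert(45) -> [7, 17, 45]
insert(9) -> [7, 9, 45, 17]

Final heap: [7, 9, 45, 17]


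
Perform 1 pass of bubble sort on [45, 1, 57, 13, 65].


Initial: [45, 1, 57, 13, 65]
Pass 1: [1, 45, 13, 57, 65] (2 swaps)

After 1 pass: [1, 45, 13, 57, 65]


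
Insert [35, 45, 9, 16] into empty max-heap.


Insert 35: [35]
Insert 45: [45, 35]
Insert 9: [45, 35, 9]
Insert 16: [45, 35, 9, 16]

Final heap: [45, 35, 9, 16]


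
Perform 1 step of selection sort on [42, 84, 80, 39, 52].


Initial: [42, 84, 80, 39, 52]
Step 1: min=39 at 3
  Swap: [39, 84, 80, 42, 52]

After 1 step: [39, 84, 80, 42, 52]


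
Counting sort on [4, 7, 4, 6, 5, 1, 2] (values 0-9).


Input: [4, 7, 4, 6, 5, 1, 2]
Counts: [0, 1, 1, 0, 2, 1, 1, 1, 0, 0]

Sorted: [1, 2, 4, 4, 5, 6, 7]


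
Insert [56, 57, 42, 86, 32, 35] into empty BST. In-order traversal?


Insert 56: root
Insert 57: R from 56
Insert 42: L from 56
Insert 86: R from 56 -> R from 57
Insert 32: L from 56 -> L from 42
Insert 35: L from 56 -> L from 42 -> R from 32

In-order: [32, 35, 42, 56, 57, 86]


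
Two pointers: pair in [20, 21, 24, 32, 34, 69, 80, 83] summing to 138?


lo=0(20)+hi=7(83)=103
lo=1(21)+hi=7(83)=104
lo=2(24)+hi=7(83)=107
lo=3(32)+hi=7(83)=115
lo=4(34)+hi=7(83)=117
lo=5(69)+hi=7(83)=152
lo=5(69)+hi=6(80)=149

No pair found


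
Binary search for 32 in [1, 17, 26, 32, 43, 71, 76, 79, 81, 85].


Step 1: lo=0, hi=9, mid=4, val=43
Step 2: lo=0, hi=3, mid=1, val=17
Step 3: lo=2, hi=3, mid=2, val=26
Step 4: lo=3, hi=3, mid=3, val=32

Found at index 3


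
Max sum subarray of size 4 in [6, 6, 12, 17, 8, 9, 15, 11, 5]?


[0:4]: 41
[1:5]: 43
[2:6]: 46
[3:7]: 49
[4:8]: 43
[5:9]: 40

Max: 49 at [3:7]


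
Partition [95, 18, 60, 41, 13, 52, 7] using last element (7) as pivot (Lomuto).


Pivot: 7
Place pivot at 0: [7, 18, 60, 41, 13, 52, 95]

Partitioned: [7, 18, 60, 41, 13, 52, 95]


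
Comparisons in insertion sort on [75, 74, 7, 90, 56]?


Algorithm: insertion sort
Input: [75, 74, 7, 90, 56]
Sorted: [7, 56, 74, 75, 90]

8


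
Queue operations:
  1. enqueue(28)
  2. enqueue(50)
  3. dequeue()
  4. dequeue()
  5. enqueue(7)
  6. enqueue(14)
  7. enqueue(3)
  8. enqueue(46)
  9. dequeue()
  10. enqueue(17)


enqueue(28) -> [28]
enqueue(50) -> [28, 50]
dequeue()->28, [50]
dequeue()->50, []
enqueue(7) -> [7]
enqueue(14) -> [7, 14]
enqueue(3) -> [7, 14, 3]
enqueue(46) -> [7, 14, 3, 46]
dequeue()->7, [14, 3, 46]
enqueue(17) -> [14, 3, 46, 17]

Final queue: [14, 3, 46, 17]


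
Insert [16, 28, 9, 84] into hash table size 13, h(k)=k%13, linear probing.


Insert 16: h=3 -> slot 3
Insert 28: h=2 -> slot 2
Insert 9: h=9 -> slot 9
Insert 84: h=6 -> slot 6

Table: [None, None, 28, 16, None, None, 84, None, None, 9, None, None, None]


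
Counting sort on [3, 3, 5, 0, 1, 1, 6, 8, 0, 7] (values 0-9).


Input: [3, 3, 5, 0, 1, 1, 6, 8, 0, 7]
Counts: [2, 2, 0, 2, 0, 1, 1, 1, 1, 0]

Sorted: [0, 0, 1, 1, 3, 3, 5, 6, 7, 8]


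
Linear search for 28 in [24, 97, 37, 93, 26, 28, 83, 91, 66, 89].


i=0: 24!=28
i=1: 97!=28
i=2: 37!=28
i=3: 93!=28
i=4: 26!=28
i=5: 28==28 found!

Found at 5, 6 comps


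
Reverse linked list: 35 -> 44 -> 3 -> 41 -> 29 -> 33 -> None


Step 1: curr=35, set curr.next=prev(None) | reversed so far: 35
Step 2: curr=44, set curr.next=prev(35) | reversed so far: 44 -> 35
Step 3: curr=3, set curr.next=prev(44) | reversed so far: 3 -> 44 -> 35
Step 4: curr=41, set curr.next=prev(3) | reversed so far: 41 -> 3 -> 44 -> 35
Step 5: curr=29, set curr.next=prev(41) | reversed so far: 29 -> 41 -> 3 -> 44 -> 35
Step 6: curr=33, set curr.next=prev(29) | reversed so far: 33 -> 29 -> 41 -> 3 -> 44 -> 35

33 -> 29 -> 41 -> 3 -> 44 -> 35 -> None


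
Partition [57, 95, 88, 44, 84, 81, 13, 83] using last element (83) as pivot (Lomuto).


Pivot: 83
  57 <= 83: advance i (no swap)
  44 <= 83: swap -> [57, 44, 88, 95, 84, 81, 13, 83]
  81 <= 83: swap -> [57, 44, 81, 95, 84, 88, 13, 83]
  13 <= 83: swap -> [57, 44, 81, 13, 84, 88, 95, 83]
Place pivot at 4: [57, 44, 81, 13, 83, 88, 95, 84]

Partitioned: [57, 44, 81, 13, 83, 88, 95, 84]


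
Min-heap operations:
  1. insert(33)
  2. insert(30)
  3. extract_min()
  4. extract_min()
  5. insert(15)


insert(33) -> [33]
insert(30) -> [30, 33]
extract_min()->30, [33]
extract_min()->33, []
insert(15) -> [15]

Final heap: [15]


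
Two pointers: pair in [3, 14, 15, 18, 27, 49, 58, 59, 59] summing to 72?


lo=0(3)+hi=8(59)=62
lo=1(14)+hi=8(59)=73
lo=1(14)+hi=7(59)=73
lo=1(14)+hi=6(58)=72

Yes: 14+58=72


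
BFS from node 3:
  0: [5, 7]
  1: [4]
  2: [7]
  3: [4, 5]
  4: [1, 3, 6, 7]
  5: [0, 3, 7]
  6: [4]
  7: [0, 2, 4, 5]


Visit 3, enqueue [4, 5]
Visit 4, enqueue [1, 6, 7]
Visit 5, enqueue [0]
Visit 1, enqueue []
Visit 6, enqueue []
Visit 7, enqueue [2]
Visit 0, enqueue []
Visit 2, enqueue []

BFS order: [3, 4, 5, 1, 6, 7, 0, 2]


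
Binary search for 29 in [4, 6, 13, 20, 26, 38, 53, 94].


Step 1: lo=0, hi=7, mid=3, val=20
Step 2: lo=4, hi=7, mid=5, val=38
Step 3: lo=4, hi=4, mid=4, val=26

Not found


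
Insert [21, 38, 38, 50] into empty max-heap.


Insert 21: [21]
Insert 38: [38, 21]
Insert 38: [38, 21, 38]
Insert 50: [50, 38, 38, 21]

Final heap: [50, 38, 38, 21]


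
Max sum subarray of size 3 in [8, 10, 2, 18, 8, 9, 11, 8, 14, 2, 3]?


[0:3]: 20
[1:4]: 30
[2:5]: 28
[3:6]: 35
[4:7]: 28
[5:8]: 28
[6:9]: 33
[7:10]: 24
[8:11]: 19

Max: 35 at [3:6]


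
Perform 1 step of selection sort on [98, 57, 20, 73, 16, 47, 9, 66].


Initial: [98, 57, 20, 73, 16, 47, 9, 66]
Step 1: min=9 at 6
  Swap: [9, 57, 20, 73, 16, 47, 98, 66]

After 1 step: [9, 57, 20, 73, 16, 47, 98, 66]


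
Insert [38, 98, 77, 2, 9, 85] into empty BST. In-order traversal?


Insert 38: root
Insert 98: R from 38
Insert 77: R from 38 -> L from 98
Insert 2: L from 38
Insert 9: L from 38 -> R from 2
Insert 85: R from 38 -> L from 98 -> R from 77

In-order: [2, 9, 38, 77, 85, 98]


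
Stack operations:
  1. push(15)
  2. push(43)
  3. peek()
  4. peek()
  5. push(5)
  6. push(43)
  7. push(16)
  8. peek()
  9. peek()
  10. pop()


push(15) -> [15]
push(43) -> [15, 43]
peek()->43
peek()->43
push(5) -> [15, 43, 5]
push(43) -> [15, 43, 5, 43]
push(16) -> [15, 43, 5, 43, 16]
peek()->16
peek()->16
pop()->16, [15, 43, 5, 43]

Final stack: [15, 43, 5, 43]


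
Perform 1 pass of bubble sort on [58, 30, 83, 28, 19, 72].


Initial: [58, 30, 83, 28, 19, 72]
Pass 1: [30, 58, 28, 19, 72, 83] (4 swaps)

After 1 pass: [30, 58, 28, 19, 72, 83]


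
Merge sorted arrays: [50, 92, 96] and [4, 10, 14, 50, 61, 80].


Take 4 from B
Take 10 from B
Take 14 from B
Take 50 from A
Take 50 from B
Take 61 from B
Take 80 from B

Merged: [4, 10, 14, 50, 50, 61, 80, 92, 96]


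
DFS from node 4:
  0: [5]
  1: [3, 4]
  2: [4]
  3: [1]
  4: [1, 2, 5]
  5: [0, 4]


Visit 4, push [5, 2, 1]
Visit 1, push [3]
Visit 3, push []
Visit 2, push []
Visit 5, push [0]
Visit 0, push []

DFS order: [4, 1, 3, 2, 5, 0]
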